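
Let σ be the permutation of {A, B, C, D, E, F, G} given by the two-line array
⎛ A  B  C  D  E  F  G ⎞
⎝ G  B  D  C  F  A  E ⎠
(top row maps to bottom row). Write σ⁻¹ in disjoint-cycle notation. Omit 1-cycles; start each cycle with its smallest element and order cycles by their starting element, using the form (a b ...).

(A F E G)(C D)

The cycle decomposition of σ is (A G E F)(C D).
The inverse reverses every cycle; in canonical form, σ⁻¹ = (A F E G)(C D).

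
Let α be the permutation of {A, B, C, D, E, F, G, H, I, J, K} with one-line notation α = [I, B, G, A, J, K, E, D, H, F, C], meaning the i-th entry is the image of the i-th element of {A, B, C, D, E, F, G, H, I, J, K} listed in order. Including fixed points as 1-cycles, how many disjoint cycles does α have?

3

The cycle decomposition is (A, I, H, D)(B)(C, G, E, J, F, K), which has 3 cycles (counting 1-cycles).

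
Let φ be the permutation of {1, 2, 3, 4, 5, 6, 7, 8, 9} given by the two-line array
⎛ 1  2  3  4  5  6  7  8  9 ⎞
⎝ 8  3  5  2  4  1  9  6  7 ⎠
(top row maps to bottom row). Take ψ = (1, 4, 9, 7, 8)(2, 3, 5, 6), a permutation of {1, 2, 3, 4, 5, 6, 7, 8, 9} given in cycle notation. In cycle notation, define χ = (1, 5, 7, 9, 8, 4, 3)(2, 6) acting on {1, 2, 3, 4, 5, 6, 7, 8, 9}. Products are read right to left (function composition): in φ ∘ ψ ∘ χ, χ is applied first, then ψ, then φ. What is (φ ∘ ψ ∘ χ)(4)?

Apply the permutations in order: χ(4) = 3, then ψ(3) = 5, then φ(5) = 4. So (φ ∘ ψ ∘ χ)(4) = 4.

4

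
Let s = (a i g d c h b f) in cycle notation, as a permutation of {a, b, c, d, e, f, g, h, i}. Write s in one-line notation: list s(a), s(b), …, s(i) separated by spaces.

Reading each image from the cycles: a→i, b→f, c→h, d→c, e→e, f→a, g→d, h→b, i→g.
So the one-line form is i f h c e a d b g.

i f h c e a d b g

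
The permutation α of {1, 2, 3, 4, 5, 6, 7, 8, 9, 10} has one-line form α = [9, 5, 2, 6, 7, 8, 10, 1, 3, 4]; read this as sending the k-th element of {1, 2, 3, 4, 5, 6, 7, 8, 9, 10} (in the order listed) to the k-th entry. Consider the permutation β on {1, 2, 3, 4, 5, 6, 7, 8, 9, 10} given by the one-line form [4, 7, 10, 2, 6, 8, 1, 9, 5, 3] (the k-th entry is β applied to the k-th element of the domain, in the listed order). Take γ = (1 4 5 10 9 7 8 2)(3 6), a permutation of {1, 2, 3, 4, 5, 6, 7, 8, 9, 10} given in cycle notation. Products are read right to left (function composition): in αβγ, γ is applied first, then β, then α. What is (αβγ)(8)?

Chase 8: γ(8) = 2; β(2) = 7; α(7) = 10. Hence (αβγ)(8) = 10.

10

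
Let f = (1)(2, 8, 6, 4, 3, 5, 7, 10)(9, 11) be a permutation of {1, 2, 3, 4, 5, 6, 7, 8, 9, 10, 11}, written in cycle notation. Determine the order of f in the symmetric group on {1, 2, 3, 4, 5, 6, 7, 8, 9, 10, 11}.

8

The cycle type of f is (8, 2, 1).
The order is lcm(8, 2) = 8.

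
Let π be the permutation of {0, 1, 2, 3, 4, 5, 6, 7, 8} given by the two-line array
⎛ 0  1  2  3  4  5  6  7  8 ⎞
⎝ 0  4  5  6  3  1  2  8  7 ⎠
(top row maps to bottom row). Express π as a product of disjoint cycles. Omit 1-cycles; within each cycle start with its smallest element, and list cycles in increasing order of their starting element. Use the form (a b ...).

(1 4 3 6 2 5)(7 8)

From 1: 1 → 4 → 3 → 6 → 2 → 5 → 1, closing the cycle (1 4 3 6 2 5).
Continuing from each remaining unvisited element yields (1 4 3 6 2 5)(7 8).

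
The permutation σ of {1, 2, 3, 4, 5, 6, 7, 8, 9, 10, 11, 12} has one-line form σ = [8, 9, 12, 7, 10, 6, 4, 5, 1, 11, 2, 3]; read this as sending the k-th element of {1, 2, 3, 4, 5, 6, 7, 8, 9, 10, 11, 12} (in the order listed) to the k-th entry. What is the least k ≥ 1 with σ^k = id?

14

Writing σ as disjoint cycles, the cycle lengths are 7, 2, 2, 1.
The order is lcm(7, 2, 2) = 14.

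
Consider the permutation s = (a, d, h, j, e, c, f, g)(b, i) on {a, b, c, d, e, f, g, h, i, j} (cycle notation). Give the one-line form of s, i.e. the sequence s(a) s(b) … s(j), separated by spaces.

Reading each image from the cycles: a→d, b→i, c→f, d→h, e→c, f→g, g→a, h→j, i→b, j→e.
Listing these in domain order gives d i f h c g a j b e.

d i f h c g a j b e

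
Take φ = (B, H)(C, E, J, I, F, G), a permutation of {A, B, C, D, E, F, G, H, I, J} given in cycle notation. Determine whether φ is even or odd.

The cycle lengths are 6, 2, 1, 1.
A cycle is odd iff its length is even; φ has 2 even-length cycles, so sgn(φ) = (−1)^2 and φ is even.

even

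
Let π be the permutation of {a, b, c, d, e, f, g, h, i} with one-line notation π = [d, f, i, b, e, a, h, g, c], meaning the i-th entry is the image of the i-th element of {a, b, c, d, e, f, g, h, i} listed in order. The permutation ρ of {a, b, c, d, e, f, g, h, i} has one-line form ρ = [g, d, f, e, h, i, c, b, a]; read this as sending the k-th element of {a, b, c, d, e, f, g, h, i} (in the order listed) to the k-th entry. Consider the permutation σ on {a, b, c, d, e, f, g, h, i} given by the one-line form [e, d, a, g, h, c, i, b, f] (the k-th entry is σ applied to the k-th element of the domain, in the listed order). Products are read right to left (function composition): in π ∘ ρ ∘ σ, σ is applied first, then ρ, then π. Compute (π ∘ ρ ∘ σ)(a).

g

(π ∘ ρ ∘ σ)(a) = π(ρ(σ(a))). σ(a) = e, then ρ(e) = h, then π(h) = g, so the result is g.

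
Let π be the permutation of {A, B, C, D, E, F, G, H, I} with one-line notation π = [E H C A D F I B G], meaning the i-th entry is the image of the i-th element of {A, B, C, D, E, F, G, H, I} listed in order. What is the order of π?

6

The disjoint-cycle form of π has cycle lengths 3, 2, 2, 1, 1.
Since disjoint cycles commute, ord(π) = lcm(3, 2, 2) = 6.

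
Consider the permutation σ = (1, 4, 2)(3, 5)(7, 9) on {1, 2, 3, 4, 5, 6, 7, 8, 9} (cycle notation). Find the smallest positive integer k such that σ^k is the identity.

6

The disjoint cycles have lengths 3, 2, 2, 1, 1.
The order is lcm(3, 2, 2) = 6.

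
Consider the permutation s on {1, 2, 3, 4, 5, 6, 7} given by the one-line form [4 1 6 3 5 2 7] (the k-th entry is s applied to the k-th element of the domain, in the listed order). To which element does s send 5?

5 is element number 5 of the domain, and entry number 5 of the one-line form is 5, so s(5) = 5.

5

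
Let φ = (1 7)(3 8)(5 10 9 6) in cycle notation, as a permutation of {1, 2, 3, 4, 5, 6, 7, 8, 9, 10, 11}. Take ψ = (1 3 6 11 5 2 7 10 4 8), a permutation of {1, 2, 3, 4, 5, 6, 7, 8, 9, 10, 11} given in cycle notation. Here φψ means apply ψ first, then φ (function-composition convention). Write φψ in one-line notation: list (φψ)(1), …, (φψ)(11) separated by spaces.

Chase each element through ψ then φ: 1 → 3 → 8; 2 → 7 → 1; 3 → 6 → 5; 4 → 8 → 3; 5 → 2 → 2; 6 → 11 → 11; 7 → 10 → 9; 8 → 1 → 7; 9 → 9 → 6; 10 → 4 → 4; 11 → 5 → 10.
So φψ in one-line form is 8 1 5 3 2 11 9 7 6 4 10.

8 1 5 3 2 11 9 7 6 4 10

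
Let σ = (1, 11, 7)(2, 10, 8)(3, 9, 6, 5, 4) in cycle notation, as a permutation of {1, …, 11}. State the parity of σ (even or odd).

The cycle lengths are 5, 3, 3.
A cycle of length ℓ contributes ℓ−1 transpositions, so σ is a product of 4 + 2 + 2 = 8 transpositions — even.

even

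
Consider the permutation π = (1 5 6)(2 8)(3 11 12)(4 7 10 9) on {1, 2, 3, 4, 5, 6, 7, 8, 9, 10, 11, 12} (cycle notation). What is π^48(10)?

10 lies in the 4-cycle (4 7 10 9).
On a 4-cycle, π^4 is the identity, so π^48 = π^0 there (48 ≡ 0 mod 4).
So π^48(10) = 10.

10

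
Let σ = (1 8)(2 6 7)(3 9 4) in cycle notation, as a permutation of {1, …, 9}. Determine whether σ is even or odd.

The cycle lengths are 3, 3, 2, 1.
A cycle is odd iff its length is even; σ has 1 even-length cycle, so sgn(σ) = (−1)^1 and σ is odd.

odd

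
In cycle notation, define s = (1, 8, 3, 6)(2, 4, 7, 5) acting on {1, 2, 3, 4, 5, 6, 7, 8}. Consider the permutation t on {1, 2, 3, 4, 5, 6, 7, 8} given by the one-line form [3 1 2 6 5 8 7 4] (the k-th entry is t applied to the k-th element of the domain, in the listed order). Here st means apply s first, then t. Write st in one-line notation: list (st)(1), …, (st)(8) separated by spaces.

(st)(x) = t(s(x)). Computing each image: t(s(1)) = t(8) = 4, t(s(2)) = t(4) = 6, t(s(3)) = t(6) = 8, t(s(4)) = t(7) = 7, t(s(5)) = t(2) = 1, t(s(6)) = t(1) = 3, t(s(7)) = t(5) = 5, t(s(8)) = t(3) = 2.
Hence st = [4 6 8 7 1 3 5 2].

4 6 8 7 1 3 5 2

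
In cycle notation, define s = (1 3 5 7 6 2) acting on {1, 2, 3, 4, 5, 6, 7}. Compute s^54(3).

3 lies in the 6-cycle (1 3 5 7 6 2).
Since the cycle has length 6, s^54 acts on it the same as s^0 (54 mod 6 = 0).
So s^54(3) = 3.

3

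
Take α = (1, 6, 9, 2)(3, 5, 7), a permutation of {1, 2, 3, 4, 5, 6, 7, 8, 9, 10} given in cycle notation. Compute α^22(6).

6 lies in the 4-cycle (1, 6, 9, 2).
Since the cycle has length 4, α^22 acts on it the same as α^2 (22 mod 4 = 2).
Stepping 2 places around the cycle: 6 → 9 → 2.

2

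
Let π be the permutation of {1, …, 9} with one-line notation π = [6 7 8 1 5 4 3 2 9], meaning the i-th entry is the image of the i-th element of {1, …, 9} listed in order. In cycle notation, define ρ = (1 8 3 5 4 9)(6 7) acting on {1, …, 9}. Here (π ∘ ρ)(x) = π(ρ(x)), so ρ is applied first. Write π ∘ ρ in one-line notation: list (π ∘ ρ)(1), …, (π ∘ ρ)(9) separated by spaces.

For each element, apply ρ then π: 1 → 8 → 2; 2 → 2 → 7; 3 → 5 → 5; 4 → 9 → 9; 5 → 4 → 1; 6 → 7 → 3; 7 → 6 → 4; 8 → 3 → 8; 9 → 1 → 6.
Collecting the images, π ∘ ρ = [2 7 5 9 1 3 4 8 6].

2 7 5 9 1 3 4 8 6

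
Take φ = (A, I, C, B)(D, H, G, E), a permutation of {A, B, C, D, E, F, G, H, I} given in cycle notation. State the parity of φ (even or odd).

even

The cycle lengths are 4, 4, 1.
A cycle is odd iff its length is even; φ has 2 even-length cycles, so sgn(φ) = (−1)^2 and φ is even.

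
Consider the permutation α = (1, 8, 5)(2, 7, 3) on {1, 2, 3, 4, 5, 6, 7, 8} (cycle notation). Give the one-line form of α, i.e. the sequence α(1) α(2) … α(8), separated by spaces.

8 7 2 4 1 6 3 5

Each element maps to the next entry in its cycle (wrapping to the front): 1↦8, 2↦7, 3↦2, 4↦4, 5↦1, 6↦6, 7↦3, 8↦5.
Listing these in domain order gives 8 7 2 4 1 6 3 5.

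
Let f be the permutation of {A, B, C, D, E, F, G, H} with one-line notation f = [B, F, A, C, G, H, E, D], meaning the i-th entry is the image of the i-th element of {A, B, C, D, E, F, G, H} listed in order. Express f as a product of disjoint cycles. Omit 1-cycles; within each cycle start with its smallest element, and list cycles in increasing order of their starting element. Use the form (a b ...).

Iterating f from A gives A → B → F → H → D → C → A; that is the 6-cycle (A B F H D C).
Repeating from the next unused element and collecting all non-trivial cycles gives (A B F H D C)(E G).

(A B F H D C)(E G)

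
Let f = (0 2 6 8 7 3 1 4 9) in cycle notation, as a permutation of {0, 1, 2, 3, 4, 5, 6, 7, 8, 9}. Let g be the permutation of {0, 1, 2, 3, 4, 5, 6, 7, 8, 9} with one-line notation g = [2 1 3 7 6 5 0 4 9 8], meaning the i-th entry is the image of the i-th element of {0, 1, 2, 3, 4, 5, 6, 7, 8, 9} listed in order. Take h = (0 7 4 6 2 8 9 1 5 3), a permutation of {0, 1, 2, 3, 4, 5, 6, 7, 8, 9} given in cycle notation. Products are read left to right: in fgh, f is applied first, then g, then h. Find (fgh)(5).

Chase 5: f(5) = 5; g(5) = 5; h(5) = 3. Hence (fgh)(5) = 3.

3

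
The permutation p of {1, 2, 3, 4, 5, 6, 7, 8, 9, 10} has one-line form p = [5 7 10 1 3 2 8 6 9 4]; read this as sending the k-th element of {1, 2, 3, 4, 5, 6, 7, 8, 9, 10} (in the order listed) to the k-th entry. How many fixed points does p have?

1

The fixed points (elements with p(x) = x) are {9}, so there is 1.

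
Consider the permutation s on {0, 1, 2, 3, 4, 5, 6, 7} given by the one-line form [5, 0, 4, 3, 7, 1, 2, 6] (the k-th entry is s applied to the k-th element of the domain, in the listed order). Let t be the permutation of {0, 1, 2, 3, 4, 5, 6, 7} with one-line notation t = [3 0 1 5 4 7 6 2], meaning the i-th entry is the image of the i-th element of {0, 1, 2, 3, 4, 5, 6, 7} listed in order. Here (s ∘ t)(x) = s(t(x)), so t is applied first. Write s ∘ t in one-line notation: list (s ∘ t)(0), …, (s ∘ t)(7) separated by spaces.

(s ∘ t)(x) = s(t(x)). Computing each image: s(t(0)) = s(3) = 3, s(t(1)) = s(0) = 5, s(t(2)) = s(1) = 0, s(t(3)) = s(5) = 1, s(t(4)) = s(4) = 7, s(t(5)) = s(7) = 6, s(t(6)) = s(6) = 2, s(t(7)) = s(2) = 4.
Hence s ∘ t = [3 5 0 1 7 6 2 4].

3 5 0 1 7 6 2 4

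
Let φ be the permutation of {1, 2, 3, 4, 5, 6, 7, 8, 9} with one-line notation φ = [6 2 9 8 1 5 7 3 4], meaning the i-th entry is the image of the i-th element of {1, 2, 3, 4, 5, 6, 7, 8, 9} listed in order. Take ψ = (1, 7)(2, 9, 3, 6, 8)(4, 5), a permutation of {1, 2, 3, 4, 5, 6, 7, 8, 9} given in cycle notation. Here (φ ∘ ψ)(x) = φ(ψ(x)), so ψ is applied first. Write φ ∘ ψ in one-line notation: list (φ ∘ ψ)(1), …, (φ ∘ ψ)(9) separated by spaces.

(φ ∘ ψ)(x) = φ(ψ(x)). Computing each image: φ(ψ(1)) = φ(7) = 7, φ(ψ(2)) = φ(9) = 4, φ(ψ(3)) = φ(6) = 5, φ(ψ(4)) = φ(5) = 1, φ(ψ(5)) = φ(4) = 8, φ(ψ(6)) = φ(8) = 3, φ(ψ(7)) = φ(1) = 6, φ(ψ(8)) = φ(2) = 2, φ(ψ(9)) = φ(3) = 9.
Hence φ ∘ ψ = [7 4 5 1 8 3 6 2 9].

7 4 5 1 8 3 6 2 9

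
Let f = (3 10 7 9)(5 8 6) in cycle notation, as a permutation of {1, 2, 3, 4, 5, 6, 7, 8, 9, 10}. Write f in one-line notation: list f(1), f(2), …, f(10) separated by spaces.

1 2 10 4 8 5 9 6 3 7

Reading each image from the cycles: 1→1, 2→2, 3→10, 4→4, 5→8, 6→5, 7→9, 8→6, 9→3, 10→7.
So the one-line form is 1 2 10 4 8 5 9 6 3 7.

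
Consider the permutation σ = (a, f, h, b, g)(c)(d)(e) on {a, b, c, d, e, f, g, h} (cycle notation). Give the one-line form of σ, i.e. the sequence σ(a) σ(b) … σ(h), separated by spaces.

Reading each image from the cycles: a↦f, b↦g, c↦c, d↦d, e↦e, f↦h, g↦a, h↦b.
So the one-line form is f g c d e h a b.

f g c d e h a b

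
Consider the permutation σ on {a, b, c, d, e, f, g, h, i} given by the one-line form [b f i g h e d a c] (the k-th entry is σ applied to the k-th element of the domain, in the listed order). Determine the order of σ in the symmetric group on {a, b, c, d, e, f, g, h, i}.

10

The disjoint-cycle form of σ has cycle lengths 5, 2, 2.
Since disjoint cycles commute, ord(σ) = lcm(5, 2, 2) = 10.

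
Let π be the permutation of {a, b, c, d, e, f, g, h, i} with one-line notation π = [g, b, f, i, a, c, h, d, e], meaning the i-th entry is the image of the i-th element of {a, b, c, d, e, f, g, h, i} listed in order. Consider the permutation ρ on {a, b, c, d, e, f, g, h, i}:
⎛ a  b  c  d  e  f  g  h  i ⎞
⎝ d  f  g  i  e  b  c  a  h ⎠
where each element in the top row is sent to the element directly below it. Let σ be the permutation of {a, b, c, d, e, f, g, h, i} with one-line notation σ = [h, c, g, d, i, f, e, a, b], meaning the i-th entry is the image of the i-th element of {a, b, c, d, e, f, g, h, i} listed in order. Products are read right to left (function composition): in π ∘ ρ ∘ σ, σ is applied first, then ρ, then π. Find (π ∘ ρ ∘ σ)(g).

Apply the permutations in order: σ(g) = e, then ρ(e) = e, then π(e) = a. So (π ∘ ρ ∘ σ)(g) = a.

a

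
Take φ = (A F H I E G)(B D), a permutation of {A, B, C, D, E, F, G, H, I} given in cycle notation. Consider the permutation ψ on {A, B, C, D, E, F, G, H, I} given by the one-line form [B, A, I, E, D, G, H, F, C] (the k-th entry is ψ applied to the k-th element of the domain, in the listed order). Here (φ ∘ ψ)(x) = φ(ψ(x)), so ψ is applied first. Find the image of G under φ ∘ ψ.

I

First apply ψ: ψ(G) = H, then φ(H) = I. Thus (φ ∘ ψ)(G) = I.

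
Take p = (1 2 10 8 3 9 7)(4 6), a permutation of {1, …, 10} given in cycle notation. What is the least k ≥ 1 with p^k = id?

14

The disjoint cycles have lengths 7, 2, 1.
Since disjoint cycles commute, ord(p) = lcm(7, 2) = 14.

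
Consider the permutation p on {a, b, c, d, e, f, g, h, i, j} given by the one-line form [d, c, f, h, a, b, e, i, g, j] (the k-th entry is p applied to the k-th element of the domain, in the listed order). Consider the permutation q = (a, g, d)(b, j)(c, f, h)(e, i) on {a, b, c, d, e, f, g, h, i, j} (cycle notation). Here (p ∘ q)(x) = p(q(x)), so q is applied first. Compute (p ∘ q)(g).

First apply q: q(g) = d, then p(d) = h. Thus (p ∘ q)(g) = h.

h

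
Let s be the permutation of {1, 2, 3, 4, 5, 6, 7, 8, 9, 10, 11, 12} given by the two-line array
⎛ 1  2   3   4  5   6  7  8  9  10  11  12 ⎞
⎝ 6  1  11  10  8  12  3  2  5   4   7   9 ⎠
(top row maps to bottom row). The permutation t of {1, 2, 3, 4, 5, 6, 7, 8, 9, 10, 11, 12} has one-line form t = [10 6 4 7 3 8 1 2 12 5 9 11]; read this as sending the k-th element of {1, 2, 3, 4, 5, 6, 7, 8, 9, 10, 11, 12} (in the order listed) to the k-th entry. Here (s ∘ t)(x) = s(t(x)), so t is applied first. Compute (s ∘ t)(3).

10

(s ∘ t)(3) = s(t(3)). t(3) = 4, then s(4) = 10. So (s ∘ t)(3) = 10.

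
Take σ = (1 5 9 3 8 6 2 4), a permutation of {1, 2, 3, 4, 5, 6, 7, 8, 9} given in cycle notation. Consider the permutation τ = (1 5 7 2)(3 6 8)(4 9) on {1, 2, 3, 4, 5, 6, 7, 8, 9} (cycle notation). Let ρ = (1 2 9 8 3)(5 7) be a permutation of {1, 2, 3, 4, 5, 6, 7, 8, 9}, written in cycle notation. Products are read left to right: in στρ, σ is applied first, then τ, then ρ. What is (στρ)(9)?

(στρ)(9) = ρ(τ(σ(9))). σ(9) = 3, then τ(3) = 6, then ρ(6) = 6, so the result is 6.

6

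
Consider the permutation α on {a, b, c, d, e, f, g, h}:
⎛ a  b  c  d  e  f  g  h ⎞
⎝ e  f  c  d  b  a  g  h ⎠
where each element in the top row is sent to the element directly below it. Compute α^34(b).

Tracing b → f → … returns to b after 4 steps, so b lies in a 4-cycle (a e b f).
Since the cycle has length 4, α^34 acts on it the same as α^2 (34 mod 4 = 2).
Stepping 2 places around the cycle: b → f → a.

a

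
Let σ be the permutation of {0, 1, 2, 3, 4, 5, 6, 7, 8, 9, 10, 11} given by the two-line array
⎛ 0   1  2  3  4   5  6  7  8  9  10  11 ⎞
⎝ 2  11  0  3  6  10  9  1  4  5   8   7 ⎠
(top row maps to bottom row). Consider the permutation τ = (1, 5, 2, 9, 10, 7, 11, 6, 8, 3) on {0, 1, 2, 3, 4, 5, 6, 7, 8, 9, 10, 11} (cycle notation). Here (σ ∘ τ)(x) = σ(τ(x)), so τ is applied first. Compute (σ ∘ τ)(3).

τ(3) = 1, then σ(1) = 11; composing gives (σ ∘ τ)(3) = 11.

11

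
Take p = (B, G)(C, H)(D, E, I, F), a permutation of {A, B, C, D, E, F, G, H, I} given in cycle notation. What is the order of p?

The cycle type of p is (4, 2, 2, 1).
The order of p is the least common multiple of its cycle lengths: lcm(4, 2, 2) = 4.

4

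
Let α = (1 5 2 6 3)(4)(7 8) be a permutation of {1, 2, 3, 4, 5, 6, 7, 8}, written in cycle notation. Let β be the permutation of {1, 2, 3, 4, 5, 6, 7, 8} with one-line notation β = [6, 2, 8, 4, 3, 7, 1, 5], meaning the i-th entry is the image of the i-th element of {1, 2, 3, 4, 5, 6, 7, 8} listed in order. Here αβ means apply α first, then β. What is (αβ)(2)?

7

α(2) = 6, then β(6) = 7; composing gives (αβ)(2) = 7.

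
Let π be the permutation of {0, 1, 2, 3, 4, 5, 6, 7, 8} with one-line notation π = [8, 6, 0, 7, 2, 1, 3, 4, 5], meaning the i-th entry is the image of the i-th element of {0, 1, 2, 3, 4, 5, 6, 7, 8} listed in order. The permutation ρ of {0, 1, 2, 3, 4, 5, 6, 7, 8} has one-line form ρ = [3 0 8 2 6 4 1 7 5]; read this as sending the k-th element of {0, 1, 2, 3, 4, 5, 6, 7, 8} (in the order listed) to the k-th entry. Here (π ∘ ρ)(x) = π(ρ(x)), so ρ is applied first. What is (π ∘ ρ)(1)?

ρ(1) = 0, then π(0) = 8; composing gives (π ∘ ρ)(1) = 8.

8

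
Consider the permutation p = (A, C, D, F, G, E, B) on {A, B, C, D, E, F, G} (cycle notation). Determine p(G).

E

In the cycle (A, C, D, F, G, E, B), G is followed by E, so p(G) = E.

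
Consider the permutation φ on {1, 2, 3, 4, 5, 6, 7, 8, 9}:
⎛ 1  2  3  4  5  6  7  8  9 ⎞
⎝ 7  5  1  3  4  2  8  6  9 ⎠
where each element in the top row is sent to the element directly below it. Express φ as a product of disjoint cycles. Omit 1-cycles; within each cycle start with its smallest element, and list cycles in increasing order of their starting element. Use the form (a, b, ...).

(1, 7, 8, 6, 2, 5, 4, 3)

Start at 1 and follow images: 1 → 7 → 8 → 6 → 2 → 5 → 4 → 3 → 1, giving the cycle (1, 7, 8, 6, 2, 5, 4, 3).
Continuing from each remaining unvisited element yields (1, 7, 8, 6, 2, 5, 4, 3).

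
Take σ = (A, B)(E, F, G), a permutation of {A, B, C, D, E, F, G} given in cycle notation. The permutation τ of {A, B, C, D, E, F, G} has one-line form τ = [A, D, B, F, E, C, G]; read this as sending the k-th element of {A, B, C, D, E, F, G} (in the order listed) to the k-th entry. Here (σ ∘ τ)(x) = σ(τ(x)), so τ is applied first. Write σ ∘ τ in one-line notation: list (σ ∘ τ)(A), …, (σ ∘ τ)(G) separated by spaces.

(σ ∘ τ)(x) = σ(τ(x)). Computing each image: σ(τ(A)) = σ(A) = B, σ(τ(B)) = σ(D) = D, σ(τ(C)) = σ(B) = A, σ(τ(D)) = σ(F) = G, σ(τ(E)) = σ(E) = F, σ(τ(F)) = σ(C) = C, σ(τ(G)) = σ(G) = E.
Hence σ ∘ τ = [B D A G F C E].

B D A G F C E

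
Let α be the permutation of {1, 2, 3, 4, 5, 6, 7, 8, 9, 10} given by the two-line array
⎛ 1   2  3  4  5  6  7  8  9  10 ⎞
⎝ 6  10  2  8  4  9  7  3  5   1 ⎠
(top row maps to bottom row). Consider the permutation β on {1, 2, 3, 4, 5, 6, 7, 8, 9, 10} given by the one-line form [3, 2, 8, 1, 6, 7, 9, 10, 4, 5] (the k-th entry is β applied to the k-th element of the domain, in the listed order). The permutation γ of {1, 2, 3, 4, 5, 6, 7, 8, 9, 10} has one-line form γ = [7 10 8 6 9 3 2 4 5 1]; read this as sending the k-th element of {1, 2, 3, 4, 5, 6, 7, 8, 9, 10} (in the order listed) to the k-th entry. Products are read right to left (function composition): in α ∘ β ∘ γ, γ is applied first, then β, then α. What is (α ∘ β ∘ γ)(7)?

Apply the permutations in order: γ(7) = 2, then β(2) = 2, then α(2) = 10. So (α ∘ β ∘ γ)(7) = 10.

10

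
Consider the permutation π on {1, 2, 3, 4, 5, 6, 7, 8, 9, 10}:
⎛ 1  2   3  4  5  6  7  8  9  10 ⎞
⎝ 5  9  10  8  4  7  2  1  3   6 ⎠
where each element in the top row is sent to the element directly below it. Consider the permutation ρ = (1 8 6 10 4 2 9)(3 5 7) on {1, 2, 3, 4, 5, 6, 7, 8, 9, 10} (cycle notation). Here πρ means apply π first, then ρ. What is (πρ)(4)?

First apply π: π(4) = 8, then ρ(8) = 6. Thus (πρ)(4) = 6.

6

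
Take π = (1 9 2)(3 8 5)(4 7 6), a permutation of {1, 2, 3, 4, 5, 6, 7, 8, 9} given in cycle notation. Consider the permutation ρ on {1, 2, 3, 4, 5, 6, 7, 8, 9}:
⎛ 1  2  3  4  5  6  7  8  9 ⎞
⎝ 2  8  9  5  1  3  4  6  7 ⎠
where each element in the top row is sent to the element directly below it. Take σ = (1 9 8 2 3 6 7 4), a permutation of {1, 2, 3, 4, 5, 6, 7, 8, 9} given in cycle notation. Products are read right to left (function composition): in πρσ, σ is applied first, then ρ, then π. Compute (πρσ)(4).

1

(πρσ)(4) = π(ρ(σ(4))). σ(4) = 1, then ρ(1) = 2, then π(2) = 1, so the result is 1.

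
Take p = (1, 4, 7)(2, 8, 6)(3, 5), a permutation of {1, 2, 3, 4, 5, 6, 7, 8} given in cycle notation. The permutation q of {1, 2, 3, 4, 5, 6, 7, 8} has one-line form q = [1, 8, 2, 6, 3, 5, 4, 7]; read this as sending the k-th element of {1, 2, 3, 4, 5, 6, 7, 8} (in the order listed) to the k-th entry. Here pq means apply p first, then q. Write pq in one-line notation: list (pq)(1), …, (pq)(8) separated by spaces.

6 7 3 4 2 8 1 5

For each element, apply p then q: 1 → 4 → 6; 2 → 8 → 7; 3 → 5 → 3; 4 → 7 → 4; 5 → 3 → 2; 6 → 2 → 8; 7 → 1 → 1; 8 → 6 → 5.
So pq in one-line form is 6 7 3 4 2 8 1 5.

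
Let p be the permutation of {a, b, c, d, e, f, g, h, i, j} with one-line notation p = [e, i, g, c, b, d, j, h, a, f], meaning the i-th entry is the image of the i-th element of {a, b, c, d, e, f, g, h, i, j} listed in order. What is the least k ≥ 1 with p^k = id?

20

Decomposing into disjoint cycles gives cycle lengths 5, 4, 1.
The order is lcm(5, 4) = 20.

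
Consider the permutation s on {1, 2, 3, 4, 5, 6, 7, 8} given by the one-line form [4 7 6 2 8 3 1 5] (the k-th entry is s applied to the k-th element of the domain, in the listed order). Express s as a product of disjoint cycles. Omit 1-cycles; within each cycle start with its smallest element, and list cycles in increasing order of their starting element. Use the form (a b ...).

Iterating s from 1 gives 1 → 4 → 2 → 7 → 1; that is the 4-cycle (1 4 2 7).
Repeating from the next unused element and collecting all non-trivial cycles gives (1 4 2 7)(3 6)(5 8).

(1 4 2 7)(3 6)(5 8)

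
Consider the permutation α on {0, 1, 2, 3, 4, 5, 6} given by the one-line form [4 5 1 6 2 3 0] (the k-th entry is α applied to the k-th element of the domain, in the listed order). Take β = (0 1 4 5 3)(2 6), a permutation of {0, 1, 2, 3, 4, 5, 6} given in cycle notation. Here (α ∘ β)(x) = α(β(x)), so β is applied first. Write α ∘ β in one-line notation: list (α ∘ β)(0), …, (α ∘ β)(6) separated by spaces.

5 2 0 4 3 6 1

For each element, apply β then α: 0 → 1 → 5; 1 → 4 → 2; 2 → 6 → 0; 3 → 0 → 4; 4 → 5 → 3; 5 → 3 → 6; 6 → 2 → 1.
So α ∘ β in one-line form is 5 2 0 4 3 6 1.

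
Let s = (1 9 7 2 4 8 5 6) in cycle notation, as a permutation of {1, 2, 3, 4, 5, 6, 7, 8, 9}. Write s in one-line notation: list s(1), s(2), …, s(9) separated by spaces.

Image by image: 1→9, 2→4, 3→3, 4→8, 5→6, 6→1, 7→2, 8→5, 9→7.
So the one-line form is 9 4 3 8 6 1 2 5 7.

9 4 3 8 6 1 2 5 7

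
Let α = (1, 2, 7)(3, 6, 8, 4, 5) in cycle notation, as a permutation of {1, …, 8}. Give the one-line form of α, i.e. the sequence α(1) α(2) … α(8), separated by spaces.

2 7 6 5 3 8 1 4

Reading each image from the cycles: 1→2, 2→7, 3→6, 4→5, 5→3, 6→8, 7→1, 8→4.
Listing these in domain order gives 2 7 6 5 3 8 1 4.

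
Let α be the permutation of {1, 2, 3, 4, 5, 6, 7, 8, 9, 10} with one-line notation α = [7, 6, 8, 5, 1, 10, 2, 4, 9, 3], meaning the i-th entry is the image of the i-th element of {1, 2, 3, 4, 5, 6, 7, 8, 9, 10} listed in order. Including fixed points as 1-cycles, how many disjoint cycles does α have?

The cycle decomposition is (1, 7, 2, 6, 10, 3, 8, 4, 5)(9), which has 2 cycles (counting 1-cycles).

2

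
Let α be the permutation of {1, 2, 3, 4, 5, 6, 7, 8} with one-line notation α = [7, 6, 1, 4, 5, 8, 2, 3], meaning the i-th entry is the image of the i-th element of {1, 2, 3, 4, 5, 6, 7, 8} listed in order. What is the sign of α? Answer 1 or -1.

-1

In disjoint-cycle form the cycle lengths are 6, 1, 1.
A cycle of length ℓ contributes ℓ−1 transpositions, so α is a product of 5 transpositions — odd.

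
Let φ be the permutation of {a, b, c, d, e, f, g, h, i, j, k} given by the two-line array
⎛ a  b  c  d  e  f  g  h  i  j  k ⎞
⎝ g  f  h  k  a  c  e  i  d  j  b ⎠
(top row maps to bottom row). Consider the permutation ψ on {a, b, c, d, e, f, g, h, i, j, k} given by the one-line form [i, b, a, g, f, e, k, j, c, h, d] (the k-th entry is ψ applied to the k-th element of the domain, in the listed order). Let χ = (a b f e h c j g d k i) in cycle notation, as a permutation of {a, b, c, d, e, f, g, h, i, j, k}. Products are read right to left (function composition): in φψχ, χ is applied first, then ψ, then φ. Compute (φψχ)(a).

Apply the permutations in order: χ(a) = b, then ψ(b) = b, then φ(b) = f. So (φψχ)(a) = f.

f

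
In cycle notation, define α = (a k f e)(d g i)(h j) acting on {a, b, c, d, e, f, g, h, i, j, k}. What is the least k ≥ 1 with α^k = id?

12

The cycle type of α is (4, 3, 2, 1, 1).
The order is lcm(4, 3, 2) = 12.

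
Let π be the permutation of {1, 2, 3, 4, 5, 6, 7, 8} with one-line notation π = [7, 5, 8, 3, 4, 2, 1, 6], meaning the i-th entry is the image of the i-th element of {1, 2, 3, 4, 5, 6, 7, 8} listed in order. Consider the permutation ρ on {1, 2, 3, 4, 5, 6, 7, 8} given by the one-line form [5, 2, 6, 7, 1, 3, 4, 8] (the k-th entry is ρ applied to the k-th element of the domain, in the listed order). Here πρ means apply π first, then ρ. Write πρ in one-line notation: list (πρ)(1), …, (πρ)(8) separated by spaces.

(πρ)(x) = ρ(π(x)). Computing each image: ρ(π(1)) = ρ(7) = 4, ρ(π(2)) = ρ(5) = 1, ρ(π(3)) = ρ(8) = 8, ρ(π(4)) = ρ(3) = 6, ρ(π(5)) = ρ(4) = 7, ρ(π(6)) = ρ(2) = 2, ρ(π(7)) = ρ(1) = 5, ρ(π(8)) = ρ(6) = 3.
Hence πρ = [4 1 8 6 7 2 5 3].

4 1 8 6 7 2 5 3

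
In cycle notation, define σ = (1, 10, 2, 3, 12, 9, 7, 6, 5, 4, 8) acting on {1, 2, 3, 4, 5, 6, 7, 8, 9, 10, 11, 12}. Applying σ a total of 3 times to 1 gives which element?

1 lies in the 11-cycle (1, 10, 2, 3, 12, 9, 7, 6, 5, 4, 8).
Advancing 3 steps from 1: 1 → 10 → 2 → 3.

3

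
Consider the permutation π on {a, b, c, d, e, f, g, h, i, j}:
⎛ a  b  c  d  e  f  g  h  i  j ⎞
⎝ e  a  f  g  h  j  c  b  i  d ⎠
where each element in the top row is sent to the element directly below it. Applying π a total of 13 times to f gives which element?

g

Tracing f → j → … returns to f after 5 steps, so f lies in a 5-cycle (c f j d g).
Since the cycle has length 5, π^13 acts on it the same as π^3 (13 mod 5 = 3).
Advancing 3 steps from f: f → j → d → g.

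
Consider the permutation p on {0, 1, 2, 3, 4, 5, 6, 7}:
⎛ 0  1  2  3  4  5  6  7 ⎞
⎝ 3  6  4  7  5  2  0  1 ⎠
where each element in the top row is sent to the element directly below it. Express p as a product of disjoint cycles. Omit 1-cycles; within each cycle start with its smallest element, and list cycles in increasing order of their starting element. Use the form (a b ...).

Iterating p from 0 gives 0 → 3 → 7 → 1 → 6 → 0; that is the 5-cycle (0 3 7 1 6).
Continuing from each remaining unvisited element yields (0 3 7 1 6)(2 4 5).

(0 3 7 1 6)(2 4 5)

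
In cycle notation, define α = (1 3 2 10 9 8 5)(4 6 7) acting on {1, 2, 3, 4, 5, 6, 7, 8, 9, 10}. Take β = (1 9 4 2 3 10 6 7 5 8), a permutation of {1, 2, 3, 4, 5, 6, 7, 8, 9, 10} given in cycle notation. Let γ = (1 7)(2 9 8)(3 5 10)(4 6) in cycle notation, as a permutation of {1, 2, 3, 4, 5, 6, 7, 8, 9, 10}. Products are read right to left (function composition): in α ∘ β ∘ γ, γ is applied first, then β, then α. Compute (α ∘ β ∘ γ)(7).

8

Chase 7: γ(7) = 1; β(1) = 9; α(9) = 8. Hence (α ∘ β ∘ γ)(7) = 8.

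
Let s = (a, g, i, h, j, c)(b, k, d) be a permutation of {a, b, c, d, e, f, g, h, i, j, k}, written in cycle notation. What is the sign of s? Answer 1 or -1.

-1

The cycle lengths are 6, 3, 1, 1.
A cycle of length ℓ contributes ℓ−1 transpositions, so s is a product of 5 + 2 = 7 transpositions — odd.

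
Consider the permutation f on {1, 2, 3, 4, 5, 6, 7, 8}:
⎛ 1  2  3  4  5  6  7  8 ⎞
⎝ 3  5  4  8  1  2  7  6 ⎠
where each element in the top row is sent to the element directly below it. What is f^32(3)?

2

Tracing 3 → 4 → … returns to 3 after 7 steps, so 3 lies in a 7-cycle (1, 3, 4, 8, 6, 2, 5).
Powers repeat with period 7 on this cycle, and 32 mod 7 = 4, so f^32(3) = f^4(3).
Advancing 4 steps from 3: 3 → 4 → 8 → 6 → 2.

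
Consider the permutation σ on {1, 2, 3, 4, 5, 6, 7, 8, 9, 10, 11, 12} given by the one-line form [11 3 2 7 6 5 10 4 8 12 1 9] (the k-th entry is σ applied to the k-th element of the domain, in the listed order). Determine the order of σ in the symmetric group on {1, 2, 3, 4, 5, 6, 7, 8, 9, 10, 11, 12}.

Decomposing into disjoint cycles gives cycle lengths 6, 2, 2, 2.
Since disjoint cycles commute, ord(σ) = lcm(6, 2, 2, 2) = 6.

6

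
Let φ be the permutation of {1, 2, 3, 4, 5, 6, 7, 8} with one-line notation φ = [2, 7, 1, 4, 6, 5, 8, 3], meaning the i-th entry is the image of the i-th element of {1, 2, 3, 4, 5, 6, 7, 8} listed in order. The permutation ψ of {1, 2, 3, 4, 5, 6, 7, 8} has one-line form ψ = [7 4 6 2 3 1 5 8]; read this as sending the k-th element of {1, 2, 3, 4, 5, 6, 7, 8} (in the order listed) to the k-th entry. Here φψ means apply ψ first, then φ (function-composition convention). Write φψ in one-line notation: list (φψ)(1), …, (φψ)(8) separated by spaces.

8 4 5 7 1 2 6 3

(φψ)(x) = φ(ψ(x)). Computing each image: φ(ψ(1)) = φ(7) = 8, φ(ψ(2)) = φ(4) = 4, φ(ψ(3)) = φ(6) = 5, φ(ψ(4)) = φ(2) = 7, φ(ψ(5)) = φ(3) = 1, φ(ψ(6)) = φ(1) = 2, φ(ψ(7)) = φ(5) = 6, φ(ψ(8)) = φ(8) = 3.
Hence φψ = [8 4 5 7 1 2 6 3].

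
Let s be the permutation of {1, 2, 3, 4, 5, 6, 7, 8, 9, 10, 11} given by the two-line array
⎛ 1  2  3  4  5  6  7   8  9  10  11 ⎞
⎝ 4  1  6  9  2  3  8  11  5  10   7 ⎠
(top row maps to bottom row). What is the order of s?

30

The disjoint-cycle form of s has cycle lengths 5, 3, 2, 1.
Since disjoint cycles commute, ord(s) = lcm(5, 3, 2) = 30.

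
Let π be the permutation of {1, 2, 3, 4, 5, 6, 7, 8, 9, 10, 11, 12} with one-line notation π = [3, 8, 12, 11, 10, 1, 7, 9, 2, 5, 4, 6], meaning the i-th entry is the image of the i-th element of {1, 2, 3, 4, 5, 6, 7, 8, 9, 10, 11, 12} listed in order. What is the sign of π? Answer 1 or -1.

In disjoint-cycle form the cycle lengths are 4, 3, 2, 2, 1.
A cycle is odd iff its length is even; π has 3 even-length cycles, so sgn(π) = (−1)^3 and π is odd.

-1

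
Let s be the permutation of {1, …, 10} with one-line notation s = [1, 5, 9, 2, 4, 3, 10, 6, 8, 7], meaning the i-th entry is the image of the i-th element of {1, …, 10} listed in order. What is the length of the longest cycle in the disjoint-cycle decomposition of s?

4

Decomposing into disjoint cycles gives (2 5 4)(3 9 8 6)(7 10); the longest has length 4.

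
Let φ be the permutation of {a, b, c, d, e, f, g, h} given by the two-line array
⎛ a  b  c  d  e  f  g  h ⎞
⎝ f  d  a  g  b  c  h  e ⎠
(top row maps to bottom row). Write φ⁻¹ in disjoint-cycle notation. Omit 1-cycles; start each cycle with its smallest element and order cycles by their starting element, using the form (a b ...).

First write φ in disjoint cycles: (a f c)(b d g h e).
The inverse reverses every cycle; in canonical form, φ⁻¹ = (a c f)(b e h g d).

(a c f)(b e h g d)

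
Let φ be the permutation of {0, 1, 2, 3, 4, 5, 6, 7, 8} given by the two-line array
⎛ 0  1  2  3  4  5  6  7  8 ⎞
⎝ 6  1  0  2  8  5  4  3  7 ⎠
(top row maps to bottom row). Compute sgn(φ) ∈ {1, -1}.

In disjoint-cycle form the cycle lengths are 7, 1, 1.
A cycle of length ℓ contributes ℓ−1 transpositions, so φ is a product of 6 transpositions — even.

1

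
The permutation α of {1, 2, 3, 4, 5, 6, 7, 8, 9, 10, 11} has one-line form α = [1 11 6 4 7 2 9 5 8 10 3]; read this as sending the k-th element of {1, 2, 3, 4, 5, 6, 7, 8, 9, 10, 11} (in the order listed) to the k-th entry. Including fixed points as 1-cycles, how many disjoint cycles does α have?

5

The cycle decomposition is (1)(2 11 3 6)(4)(5 7 9 8)(10), which has 5 cycles (counting 1-cycles).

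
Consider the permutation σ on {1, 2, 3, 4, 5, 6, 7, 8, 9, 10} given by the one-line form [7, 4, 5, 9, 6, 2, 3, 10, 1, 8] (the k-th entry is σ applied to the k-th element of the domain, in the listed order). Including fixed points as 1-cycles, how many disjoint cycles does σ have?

The cycle decomposition is (1 7 3 5 6 2 4 9)(8 10), which has 2 cycles (counting 1-cycles).

2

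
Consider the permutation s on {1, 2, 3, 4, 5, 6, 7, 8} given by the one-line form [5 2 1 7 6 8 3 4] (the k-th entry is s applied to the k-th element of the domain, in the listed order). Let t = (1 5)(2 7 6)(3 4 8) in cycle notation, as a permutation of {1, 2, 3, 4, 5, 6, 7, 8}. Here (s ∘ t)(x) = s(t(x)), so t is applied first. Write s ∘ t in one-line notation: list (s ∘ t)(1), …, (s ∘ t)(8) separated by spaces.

6 3 7 4 5 2 8 1

(s ∘ t)(x) = s(t(x)). Computing each image: s(t(1)) = s(5) = 6, s(t(2)) = s(7) = 3, s(t(3)) = s(4) = 7, s(t(4)) = s(8) = 4, s(t(5)) = s(1) = 5, s(t(6)) = s(2) = 2, s(t(7)) = s(6) = 8, s(t(8)) = s(3) = 1.
Hence s ∘ t = [6 3 7 4 5 2 8 1].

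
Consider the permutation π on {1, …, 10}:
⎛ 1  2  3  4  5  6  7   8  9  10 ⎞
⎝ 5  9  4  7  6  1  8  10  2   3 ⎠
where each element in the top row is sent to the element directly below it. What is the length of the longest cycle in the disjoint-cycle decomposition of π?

Decomposing into disjoint cycles gives (1 5 6)(2 9)(3 4 7 8 10); the longest has length 5.

5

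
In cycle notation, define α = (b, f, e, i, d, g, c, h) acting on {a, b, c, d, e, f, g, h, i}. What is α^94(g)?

i

g lies in the 8-cycle (b, f, e, i, d, g, c, h).
Powers repeat with period 8 on this cycle, and 94 mod 8 = 6, so α^94(g) = α^6(g).
Advancing 6 steps from g: g → c → h → b → f → e → i.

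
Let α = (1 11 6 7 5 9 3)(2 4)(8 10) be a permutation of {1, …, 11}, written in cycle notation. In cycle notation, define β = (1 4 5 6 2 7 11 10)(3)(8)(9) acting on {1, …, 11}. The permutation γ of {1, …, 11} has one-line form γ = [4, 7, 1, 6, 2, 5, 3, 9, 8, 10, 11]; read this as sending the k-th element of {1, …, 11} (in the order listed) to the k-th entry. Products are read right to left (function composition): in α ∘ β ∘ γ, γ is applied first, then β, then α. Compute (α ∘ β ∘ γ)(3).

2

Apply the permutations in order: γ(3) = 1, then β(1) = 4, then α(4) = 2. So (α ∘ β ∘ γ)(3) = 2.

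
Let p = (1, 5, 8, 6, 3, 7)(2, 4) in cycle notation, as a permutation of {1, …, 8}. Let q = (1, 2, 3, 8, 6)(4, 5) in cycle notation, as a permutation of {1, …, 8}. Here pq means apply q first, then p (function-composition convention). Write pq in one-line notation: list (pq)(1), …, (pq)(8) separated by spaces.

(pq)(x) = p(q(x)). Computing each image: p(q(1)) = p(2) = 4, p(q(2)) = p(3) = 7, p(q(3)) = p(8) = 6, p(q(4)) = p(5) = 8, p(q(5)) = p(4) = 2, p(q(6)) = p(1) = 5, p(q(7)) = p(7) = 1, p(q(8)) = p(6) = 3.
Hence pq = [4 7 6 8 2 5 1 3].

4 7 6 8 2 5 1 3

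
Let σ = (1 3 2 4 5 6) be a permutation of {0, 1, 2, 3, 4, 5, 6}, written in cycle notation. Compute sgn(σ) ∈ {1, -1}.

The cycle lengths are 6, 1.
A cycle is odd iff its length is even; σ has 1 even-length cycle, so sgn(σ) = (−1)^1 and σ is odd.

-1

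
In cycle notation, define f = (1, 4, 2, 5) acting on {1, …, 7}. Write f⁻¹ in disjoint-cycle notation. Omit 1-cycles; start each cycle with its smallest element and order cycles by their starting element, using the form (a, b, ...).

If f sends a → b within a cycle, f⁻¹ sends b → a; equivalently, reverse each cycle.
Reversing each cycle of f and rotating so the smallest element leads gives (1, 5, 2, 4).

(1, 5, 2, 4)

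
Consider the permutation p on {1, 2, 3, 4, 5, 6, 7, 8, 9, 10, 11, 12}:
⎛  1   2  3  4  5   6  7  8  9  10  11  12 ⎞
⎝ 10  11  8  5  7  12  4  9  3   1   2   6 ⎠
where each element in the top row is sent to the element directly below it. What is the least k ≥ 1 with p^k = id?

The disjoint-cycle form of p has cycle lengths 3, 3, 2, 2, 2.
The order of p is the least common multiple of its cycle lengths: lcm(3, 3, 2, 2, 2) = 6.

6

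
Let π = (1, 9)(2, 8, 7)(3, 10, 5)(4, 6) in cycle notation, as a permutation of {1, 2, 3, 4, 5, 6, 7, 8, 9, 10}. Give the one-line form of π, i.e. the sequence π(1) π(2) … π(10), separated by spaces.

Reading each image from the cycles: 1↦9, 2↦8, 3↦10, 4↦6, 5↦3, 6↦4, 7↦2, 8↦7, 9↦1, 10↦5.
Listing these in domain order gives 9 8 10 6 3 4 2 7 1 5.

9 8 10 6 3 4 2 7 1 5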